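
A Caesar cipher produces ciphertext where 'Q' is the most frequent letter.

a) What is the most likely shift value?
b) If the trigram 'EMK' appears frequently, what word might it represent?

Step 1: In English, 'E' is the most frequent letter (12.7%).
Step 2: The most frequent ciphertext letter is 'Q' (position 16).
Step 3: Shift = (16 - 4) mod 26 = 12.
Step 4: Decrypt 'EMK' by shifting back 12:
  E -> S
  M -> A
  K -> Y
Step 5: 'EMK' decrypts to 'SAY'.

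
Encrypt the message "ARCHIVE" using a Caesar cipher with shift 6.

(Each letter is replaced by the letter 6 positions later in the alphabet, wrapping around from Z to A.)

Step 1: For each letter, shift forward by 6 positions (mod 26).
  A (position 0) -> position (0+6) mod 26 = 6 -> G
  R (position 17) -> position (17+6) mod 26 = 23 -> X
  C (position 2) -> position (2+6) mod 26 = 8 -> I
  H (position 7) -> position (7+6) mod 26 = 13 -> N
  I (position 8) -> position (8+6) mod 26 = 14 -> O
  V (position 21) -> position (21+6) mod 26 = 1 -> B
  E (position 4) -> position (4+6) mod 26 = 10 -> K
Result: GXINOBK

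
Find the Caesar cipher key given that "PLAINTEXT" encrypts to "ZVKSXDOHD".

Step 1: Compare first letters: P (position 15) -> Z (position 25).
Step 2: Shift = (25 - 15) mod 26 = 10.
The shift value is 10.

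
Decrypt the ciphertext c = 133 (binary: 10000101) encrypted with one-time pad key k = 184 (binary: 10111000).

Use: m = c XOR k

Step 1: XOR ciphertext with key:
  Ciphertext: 10000101
  Key:        10111000
  XOR:        00111101
Step 2: Plaintext = 00111101 = 61 in decimal.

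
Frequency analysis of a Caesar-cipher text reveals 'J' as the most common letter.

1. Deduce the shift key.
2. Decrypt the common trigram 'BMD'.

Step 1: In English, 'E' is the most frequent letter (12.7%).
Step 2: The most frequent ciphertext letter is 'J' (position 9).
Step 3: Shift = (9 - 4) mod 26 = 5.
Step 4: Decrypt 'BMD' by shifting back 5:
  B -> W
  M -> H
  D -> Y
Step 5: 'BMD' decrypts to 'WHY'.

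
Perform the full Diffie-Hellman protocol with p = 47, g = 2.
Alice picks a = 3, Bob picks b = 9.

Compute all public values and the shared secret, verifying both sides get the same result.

Step 1: A = g^a mod p = 2^3 mod 47 = 8.
Step 2: B = g^b mod p = 2^9 mod 47 = 42.
Step 3: Alice computes s = B^a mod p = 42^3 mod 47 = 16.
Step 4: Bob computes s = A^b mod p = 8^9 mod 47 = 16.
Both sides agree: shared secret = 16.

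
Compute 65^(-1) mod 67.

Step 1: We need x such that 65 * x = 1 (mod 67).
Step 2: Using the extended Euclidean algorithm or trial:
  65 * 33 = 2145 = 32 * 67 + 1.
Step 3: Since 2145 mod 67 = 1, the inverse is x = 33.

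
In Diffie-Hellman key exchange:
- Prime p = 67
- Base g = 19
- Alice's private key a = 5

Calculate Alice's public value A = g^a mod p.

Step 1: A = g^a mod p = 19^5 mod 67.
  19^1 mod 67 = 19
  19^2 mod 67 = (19 * 19) mod 67 = 26
  19^3 mod 67 = (26 * 19) mod 67 = 25
  19^4 mod 67 = (25 * 19) mod 67 = 6
  19^5 mod 67 = (6 * 19) mod 67 = 47
Result: A = 47.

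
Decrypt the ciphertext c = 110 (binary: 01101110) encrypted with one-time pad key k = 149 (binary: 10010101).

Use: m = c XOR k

Step 1: XOR ciphertext with key:
  Ciphertext: 01101110
  Key:        10010101
  XOR:        11111011
Step 2: Plaintext = 11111011 = 251 in decimal.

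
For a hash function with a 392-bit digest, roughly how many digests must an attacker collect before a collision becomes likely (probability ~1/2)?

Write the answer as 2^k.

Step 1: The birthday paradox gives collision probability ~50% after sqrt(2^n) = 2^(n/2) hashes.
Step 2: For 392-bit output: 2^(392/2) = 2^196.
Step 3: Approximately 2^196 hash computations needed.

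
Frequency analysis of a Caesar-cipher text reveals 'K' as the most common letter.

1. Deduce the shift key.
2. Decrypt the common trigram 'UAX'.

Step 1: In English, 'E' is the most frequent letter (12.7%).
Step 2: The most frequent ciphertext letter is 'K' (position 10).
Step 3: Shift = (10 - 4) mod 26 = 6.
Step 4: Decrypt 'UAX' by shifting back 6:
  U -> O
  A -> U
  X -> R
Step 5: 'UAX' decrypts to 'OUR'.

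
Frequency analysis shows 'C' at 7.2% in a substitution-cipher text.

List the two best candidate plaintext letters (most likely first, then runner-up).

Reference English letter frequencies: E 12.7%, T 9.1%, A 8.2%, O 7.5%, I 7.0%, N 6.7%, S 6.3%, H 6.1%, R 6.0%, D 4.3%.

Step 1: Observed frequency of 'C' is 7.2%.
Step 2: Compute distances to each reference frequency and sort:
  I (7.0%): difference = 0.2% <-- BEST
  O (7.5%): difference = 0.3% <-- RUNNER-UP
  N (6.7%): difference = 0.5%
  S (6.3%): difference = 0.9%
  A (8.2%): difference = 1.0%
Step 3: Most likely is 'I' (7.0%, diff 0.2%); second most likely is 'O' (7.5%, diff 0.3%).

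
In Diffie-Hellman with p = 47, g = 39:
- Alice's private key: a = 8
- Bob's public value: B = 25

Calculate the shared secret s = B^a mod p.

Step 1: s = B^a mod p = 25^8 mod 47.
  25^1 mod 47 = 25
  25^2 mod 47 = (25 * 25) mod 47 = 14
  25^3 mod 47 = (14 * 25) mod 47 = 21
  25^4 mod 47 = (21 * 25) mod 47 = 8
  25^5 mod 47 = (8 * 25) mod 47 = 12
  25^6 mod 47 = (12 * 25) mod 47 = 18
  25^7 mod 47 = (18 * 25) mod 47 = 27
  25^8 mod 47 = (27 * 25) mod 47 = 17
Result: shared secret = 17.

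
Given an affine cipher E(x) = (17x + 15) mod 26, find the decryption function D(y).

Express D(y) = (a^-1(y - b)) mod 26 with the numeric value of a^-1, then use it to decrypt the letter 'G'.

Step 1: Find a^-1, the modular inverse of 17 mod 26.
Step 2: We need 17 * a^-1 = 1 (mod 26).
Step 3: 17 * 23 = 391 = 15 * 26 + 1, so a^-1 = 23.
Step 4: D(y) = 23(y - 15) mod 26.
Step 5: Apply to 'G' (y = 6): D(6) = 23 * (6 - 15) mod 26 = 23 * -9 mod 26 = 1 -> 'B'.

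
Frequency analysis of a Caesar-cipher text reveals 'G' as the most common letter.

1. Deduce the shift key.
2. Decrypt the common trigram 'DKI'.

Step 1: In English, 'E' is the most frequent letter (12.7%).
Step 2: The most frequent ciphertext letter is 'G' (position 6).
Step 3: Shift = (6 - 4) mod 26 = 2.
Step 4: Decrypt 'DKI' by shifting back 2:
  D -> B
  K -> I
  I -> G
Step 5: 'DKI' decrypts to 'BIG'.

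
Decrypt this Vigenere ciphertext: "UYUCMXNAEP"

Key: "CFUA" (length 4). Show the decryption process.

Step 1: Key 'CFUA' has length 4. Extended key: CFUACFUACF
Step 2: Decrypt each position:
  U(20) - C(2) = 18 = S
  Y(24) - F(5) = 19 = T
  U(20) - U(20) = 0 = A
  C(2) - A(0) = 2 = C
  M(12) - C(2) = 10 = K
  X(23) - F(5) = 18 = S
  N(13) - U(20) = 19 = T
  A(0) - A(0) = 0 = A
  E(4) - C(2) = 2 = C
  P(15) - F(5) = 10 = K
Plaintext: STACKSTACK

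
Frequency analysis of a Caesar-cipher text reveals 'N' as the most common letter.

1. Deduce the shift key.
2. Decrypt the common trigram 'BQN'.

Step 1: In English, 'E' is the most frequent letter (12.7%).
Step 2: The most frequent ciphertext letter is 'N' (position 13).
Step 3: Shift = (13 - 4) mod 26 = 9.
Step 4: Decrypt 'BQN' by shifting back 9:
  B -> S
  Q -> H
  N -> E
Step 5: 'BQN' decrypts to 'SHE'.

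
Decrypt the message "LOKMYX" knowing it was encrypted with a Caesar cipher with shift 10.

Step 1: Reverse the shift by subtracting 10 from each letter position.
  L (position 11) -> position (11-10) mod 26 = 1 -> B
  O (position 14) -> position (14-10) mod 26 = 4 -> E
  K (position 10) -> position (10-10) mod 26 = 0 -> A
  M (position 12) -> position (12-10) mod 26 = 2 -> C
  Y (position 24) -> position (24-10) mod 26 = 14 -> O
  X (position 23) -> position (23-10) mod 26 = 13 -> N
Decrypted message: BEACON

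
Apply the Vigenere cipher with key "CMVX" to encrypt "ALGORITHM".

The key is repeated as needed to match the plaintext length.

Step 1: Repeat key to match plaintext length:
  Plaintext: ALGORITHM
  Key:       CMVXCMVXC
Step 2: Encrypt each letter:
  A(0) + C(2) = (0+2) mod 26 = 2 = C
  L(11) + M(12) = (11+12) mod 26 = 23 = X
  G(6) + V(21) = (6+21) mod 26 = 1 = B
  O(14) + X(23) = (14+23) mod 26 = 11 = L
  R(17) + C(2) = (17+2) mod 26 = 19 = T
  I(8) + M(12) = (8+12) mod 26 = 20 = U
  T(19) + V(21) = (19+21) mod 26 = 14 = O
  H(7) + X(23) = (7+23) mod 26 = 4 = E
  M(12) + C(2) = (12+2) mod 26 = 14 = O
Ciphertext: CXBLTUOEO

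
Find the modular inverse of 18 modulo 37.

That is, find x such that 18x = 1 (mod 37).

Step 1: We need x such that 18 * x = 1 (mod 37).
Step 2: Using the extended Euclidean algorithm or trial:
  18 * 35 = 630 = 17 * 37 + 1.
Step 3: Since 630 mod 37 = 1, the inverse is x = 35.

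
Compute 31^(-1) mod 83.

Step 1: We need x such that 31 * x = 1 (mod 83).
Step 2: Using the extended Euclidean algorithm or trial:
  31 * 75 = 2325 = 28 * 83 + 1.
Step 3: Since 2325 mod 83 = 1, the inverse is x = 75.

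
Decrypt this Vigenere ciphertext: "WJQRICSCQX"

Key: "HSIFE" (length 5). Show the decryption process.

Step 1: Key 'HSIFE' has length 5. Extended key: HSIFEHSIFE
Step 2: Decrypt each position:
  W(22) - H(7) = 15 = P
  J(9) - S(18) = 17 = R
  Q(16) - I(8) = 8 = I
  R(17) - F(5) = 12 = M
  I(8) - E(4) = 4 = E
  C(2) - H(7) = 21 = V
  S(18) - S(18) = 0 = A
  C(2) - I(8) = 20 = U
  Q(16) - F(5) = 11 = L
  X(23) - E(4) = 19 = T
Plaintext: PRIMEVAULT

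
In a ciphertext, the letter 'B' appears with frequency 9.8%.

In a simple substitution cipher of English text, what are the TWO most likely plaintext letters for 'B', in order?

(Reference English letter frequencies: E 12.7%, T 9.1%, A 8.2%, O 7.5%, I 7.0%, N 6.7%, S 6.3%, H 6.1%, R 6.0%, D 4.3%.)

Step 1: Observed frequency of 'B' is 9.8%.
Step 2: Compute distances to each reference frequency and sort:
  T (9.1%): difference = 0.7% <-- BEST
  A (8.2%): difference = 1.6% <-- RUNNER-UP
  O (7.5%): difference = 2.3%
  I (7.0%): difference = 2.8%
  E (12.7%): difference = 2.9%
Step 3: Most likely is 'T' (9.1%, diff 0.7%); second most likely is 'A' (8.2%, diff 1.6%).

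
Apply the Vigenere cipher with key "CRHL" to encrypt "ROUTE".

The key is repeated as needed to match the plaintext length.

Step 1: Repeat key to match plaintext length:
  Plaintext: ROUTE
  Key:       CRHLC
Step 2: Encrypt each letter:
  R(17) + C(2) = (17+2) mod 26 = 19 = T
  O(14) + R(17) = (14+17) mod 26 = 5 = F
  U(20) + H(7) = (20+7) mod 26 = 1 = B
  T(19) + L(11) = (19+11) mod 26 = 4 = E
  E(4) + C(2) = (4+2) mod 26 = 6 = G
Ciphertext: TFBEG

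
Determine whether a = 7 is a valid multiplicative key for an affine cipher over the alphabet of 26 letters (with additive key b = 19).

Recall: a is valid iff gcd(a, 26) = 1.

Step 1: Compute gcd(7, 26).
Step 2: gcd(7, 26) = 1.
Since gcd = 1, 7 is coprime with 26, so it is a valid key.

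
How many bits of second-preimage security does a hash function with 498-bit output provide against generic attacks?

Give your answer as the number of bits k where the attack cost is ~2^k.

Step 1: The hash has a 498-bit output.
Step 2: Second-preimage resistance means: given a specific input x, it should be infeasible to find a different y with h(y) = h(x).
With a 498-bit output, a generic search for a second preimage costs about 2^498 evaluations (each trial matches the fixed target with probability 2^-498).
Step 3: Security level = 498 bits.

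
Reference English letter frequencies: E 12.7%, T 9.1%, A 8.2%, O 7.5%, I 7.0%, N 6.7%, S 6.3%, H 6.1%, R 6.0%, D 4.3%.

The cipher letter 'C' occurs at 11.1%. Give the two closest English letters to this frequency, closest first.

Step 1: Observed frequency of 'C' is 11.1%.
Step 2: Compute distances to each reference frequency and sort:
  E (12.7%): difference = 1.6% <-- BEST
  T (9.1%): difference = 2.0% <-- RUNNER-UP
  A (8.2%): difference = 2.9%
  O (7.5%): difference = 3.6%
  I (7.0%): difference = 4.1%
Step 3: Most likely is 'E' (12.7%, diff 1.6%); second most likely is 'T' (9.1%, diff 2.0%).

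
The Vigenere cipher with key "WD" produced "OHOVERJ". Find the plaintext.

Step 1: Extend key: WDWDWDW
Step 2: Decrypt each letter (c - k) mod 26:
  O(14) - W(22) = (14-22) mod 26 = 18 = S
  H(7) - D(3) = (7-3) mod 26 = 4 = E
  O(14) - W(22) = (14-22) mod 26 = 18 = S
  V(21) - D(3) = (21-3) mod 26 = 18 = S
  E(4) - W(22) = (4-22) mod 26 = 8 = I
  R(17) - D(3) = (17-3) mod 26 = 14 = O
  J(9) - W(22) = (9-22) mod 26 = 13 = N
Plaintext: SESSION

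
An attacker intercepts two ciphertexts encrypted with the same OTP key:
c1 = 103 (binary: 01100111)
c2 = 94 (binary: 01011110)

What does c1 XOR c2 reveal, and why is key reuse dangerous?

Step 1: c1 XOR c2 = (m1 XOR k) XOR (m2 XOR k).
Step 2: By XOR associativity/commutativity: = m1 XOR m2 XOR k XOR k = m1 XOR m2.
Step 3: 01100111 XOR 01011110 = 00111001 = 57.
Step 4: The key cancels out! An attacker learns m1 XOR m2 = 57, revealing the relationship between plaintexts.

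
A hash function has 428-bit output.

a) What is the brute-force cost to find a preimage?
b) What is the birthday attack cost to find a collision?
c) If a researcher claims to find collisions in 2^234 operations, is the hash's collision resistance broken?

Step 1: Preimage resistance requires brute-force of 2^428 operations.
Step 2: Collision resistance (birthday bound) = 2^(428/2) = 2^214.
Step 3: The claimed attack costs 2^234 operations.
Step 4: Since 2^234 >= 2^214, the claimed attack is no faster than the generic birthday attack, so this does not break collision resistance.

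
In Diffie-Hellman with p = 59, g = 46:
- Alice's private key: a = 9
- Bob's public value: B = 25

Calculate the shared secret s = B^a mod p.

Step 1: s = B^a mod p = 25^9 mod 59.
  25^1 mod 59 = 25
  25^2 mod 59 = (25 * 25) mod 59 = 35
  25^3 mod 59 = (35 * 25) mod 59 = 49
  25^4 mod 59 = (49 * 25) mod 59 = 45
  25^5 mod 59 = (45 * 25) mod 59 = 4
  25^6 mod 59 = (4 * 25) mod 59 = 41
  25^7 mod 59 = (41 * 25) mod 59 = 22
  25^8 mod 59 = (22 * 25) mod 59 = 19
  25^9 mod 59 = (19 * 25) mod 59 = 3
Result: shared secret = 3.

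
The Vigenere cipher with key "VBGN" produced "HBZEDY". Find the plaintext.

Step 1: Extend key: VBGNVB
Step 2: Decrypt each letter (c - k) mod 26:
  H(7) - V(21) = (7-21) mod 26 = 12 = M
  B(1) - B(1) = (1-1) mod 26 = 0 = A
  Z(25) - G(6) = (25-6) mod 26 = 19 = T
  E(4) - N(13) = (4-13) mod 26 = 17 = R
  D(3) - V(21) = (3-21) mod 26 = 8 = I
  Y(24) - B(1) = (24-1) mod 26 = 23 = X
Plaintext: MATRIX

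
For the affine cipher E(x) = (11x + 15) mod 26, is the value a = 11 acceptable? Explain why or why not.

Step 1: Compute gcd(11, 26).
Step 2: gcd(11, 26) = 1.
Since gcd = 1, 11 is coprime with 26, so it is a valid key.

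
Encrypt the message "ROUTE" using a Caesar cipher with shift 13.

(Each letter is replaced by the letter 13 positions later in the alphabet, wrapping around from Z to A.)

Step 1: For each letter, shift forward by 13 positions (mod 26).
  R (position 17) -> position (17+13) mod 26 = 4 -> E
  O (position 14) -> position (14+13) mod 26 = 1 -> B
  U (position 20) -> position (20+13) mod 26 = 7 -> H
  T (position 19) -> position (19+13) mod 26 = 6 -> G
  E (position 4) -> position (4+13) mod 26 = 17 -> R
Result: EBHGR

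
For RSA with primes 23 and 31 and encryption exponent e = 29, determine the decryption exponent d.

Step 1: n = 23 * 31 = 713.
Step 2: phi(n) = 22 * 30 = 660.
Step 3: Find d such that 29 * d = 1 (mod 660).
Step 4: d = 29^(-1) mod 660 = 569.
Verification: 29 * 569 = 16501 = 25 * 660 + 1.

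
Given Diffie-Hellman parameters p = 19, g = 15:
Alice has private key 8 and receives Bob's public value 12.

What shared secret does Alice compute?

Step 1: s = B^a mod p = 12^8 mod 19.
  12^1 mod 19 = 12
  12^2 mod 19 = (12 * 12) mod 19 = 11
  12^3 mod 19 = (11 * 12) mod 19 = 18
  12^4 mod 19 = (18 * 12) mod 19 = 7
  12^5 mod 19 = (7 * 12) mod 19 = 8
  12^6 mod 19 = (8 * 12) mod 19 = 1
  12^7 mod 19 = (1 * 12) mod 19 = 12
  12^8 mod 19 = (12 * 12) mod 19 = 11
Result: shared secret = 11.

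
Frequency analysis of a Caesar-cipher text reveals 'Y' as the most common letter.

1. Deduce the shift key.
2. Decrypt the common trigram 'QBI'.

Step 1: In English, 'E' is the most frequent letter (12.7%).
Step 2: The most frequent ciphertext letter is 'Y' (position 24).
Step 3: Shift = (24 - 4) mod 26 = 20.
Step 4: Decrypt 'QBI' by shifting back 20:
  Q -> W
  B -> H
  I -> O
Step 5: 'QBI' decrypts to 'WHO'.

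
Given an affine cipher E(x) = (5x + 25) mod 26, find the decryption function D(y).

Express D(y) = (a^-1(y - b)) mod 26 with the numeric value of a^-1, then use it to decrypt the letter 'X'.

Step 1: Find a^-1, the modular inverse of 5 mod 26.
Step 2: We need 5 * a^-1 = 1 (mod 26).
Step 3: 5 * 21 = 105 = 4 * 26 + 1, so a^-1 = 21.
Step 4: D(y) = 21(y - 25) mod 26.
Step 5: Apply to 'X' (y = 23): D(23) = 21 * (23 - 25) mod 26 = 21 * -2 mod 26 = 10 -> 'K'.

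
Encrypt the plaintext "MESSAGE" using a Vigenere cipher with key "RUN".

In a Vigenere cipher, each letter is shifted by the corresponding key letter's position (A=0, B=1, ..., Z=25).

Step 1: Repeat key to match plaintext length:
  Plaintext: MESSAGE
  Key:       RUNRUNR
Step 2: Encrypt each letter:
  M(12) + R(17) = (12+17) mod 26 = 3 = D
  E(4) + U(20) = (4+20) mod 26 = 24 = Y
  S(18) + N(13) = (18+13) mod 26 = 5 = F
  S(18) + R(17) = (18+17) mod 26 = 9 = J
  A(0) + U(20) = (0+20) mod 26 = 20 = U
  G(6) + N(13) = (6+13) mod 26 = 19 = T
  E(4) + R(17) = (4+17) mod 26 = 21 = V
Ciphertext: DYFJUTV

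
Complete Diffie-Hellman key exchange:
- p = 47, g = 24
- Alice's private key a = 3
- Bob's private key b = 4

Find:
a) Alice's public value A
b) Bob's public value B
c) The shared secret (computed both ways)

Step 1: A = g^a mod p = 24^3 mod 47 = 6.
Step 2: B = g^b mod p = 24^4 mod 47 = 3.
Step 3: Alice computes s = B^a mod p = 3^3 mod 47 = 27.
Step 4: Bob computes s = A^b mod p = 6^4 mod 47 = 27.
Both sides agree: shared secret = 27.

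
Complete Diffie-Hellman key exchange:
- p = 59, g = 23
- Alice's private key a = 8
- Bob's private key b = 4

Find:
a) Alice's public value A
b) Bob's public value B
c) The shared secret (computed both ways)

Step 1: A = g^a mod p = 23^8 mod 59 = 16.
Step 2: B = g^b mod p = 23^4 mod 59 = 4.
Step 3: Alice computes s = B^a mod p = 4^8 mod 59 = 46.
Step 4: Bob computes s = A^b mod p = 16^4 mod 59 = 46.
Both sides agree: shared secret = 46.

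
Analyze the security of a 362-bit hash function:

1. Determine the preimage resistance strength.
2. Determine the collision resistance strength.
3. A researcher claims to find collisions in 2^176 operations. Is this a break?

Step 1: Preimage resistance requires brute-force of 2^362 operations.
Step 2: Collision resistance (birthday bound) = 2^(362/2) = 2^181.
Step 3: The claimed attack costs 2^176 operations.
Step 4: Since 2^176 < 2^181, the claimed attack beats the generic birthday bound, so collision resistance is broken.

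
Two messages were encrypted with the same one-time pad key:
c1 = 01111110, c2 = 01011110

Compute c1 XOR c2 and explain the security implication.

Step 1: c1 XOR c2 = (m1 XOR k) XOR (m2 XOR k).
Step 2: By XOR associativity/commutativity: = m1 XOR m2 XOR k XOR k = m1 XOR m2.
Step 3: 01111110 XOR 01011110 = 00100000 = 32.
Step 4: The key cancels out! An attacker learns m1 XOR m2 = 32, revealing the relationship between plaintexts.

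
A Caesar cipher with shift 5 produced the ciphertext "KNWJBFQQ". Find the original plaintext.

Step 1: Reverse the shift by subtracting 5 from each letter position.
  K (position 10) -> position (10-5) mod 26 = 5 -> F
  N (position 13) -> position (13-5) mod 26 = 8 -> I
  W (position 22) -> position (22-5) mod 26 = 17 -> R
  J (position 9) -> position (9-5) mod 26 = 4 -> E
  B (position 1) -> position (1-5) mod 26 = 22 -> W
  F (position 5) -> position (5-5) mod 26 = 0 -> A
  Q (position 16) -> position (16-5) mod 26 = 11 -> L
  Q (position 16) -> position (16-5) mod 26 = 11 -> L
Decrypted message: FIREWALL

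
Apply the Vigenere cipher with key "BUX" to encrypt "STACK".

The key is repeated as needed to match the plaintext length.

Step 1: Repeat key to match plaintext length:
  Plaintext: STACK
  Key:       BUXBU
Step 2: Encrypt each letter:
  S(18) + B(1) = (18+1) mod 26 = 19 = T
  T(19) + U(20) = (19+20) mod 26 = 13 = N
  A(0) + X(23) = (0+23) mod 26 = 23 = X
  C(2) + B(1) = (2+1) mod 26 = 3 = D
  K(10) + U(20) = (10+20) mod 26 = 4 = E
Ciphertext: TNXDE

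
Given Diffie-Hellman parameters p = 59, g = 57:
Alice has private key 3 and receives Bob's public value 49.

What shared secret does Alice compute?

Step 1: s = B^a mod p = 49^3 mod 59.
  49^1 mod 59 = 49
  49^2 mod 59 = (49 * 49) mod 59 = 41
  49^3 mod 59 = (41 * 49) mod 59 = 3
Result: shared secret = 3.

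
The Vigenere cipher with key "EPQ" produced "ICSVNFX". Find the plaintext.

Step 1: Extend key: EPQEPQE
Step 2: Decrypt each letter (c - k) mod 26:
  I(8) - E(4) = (8-4) mod 26 = 4 = E
  C(2) - P(15) = (2-15) mod 26 = 13 = N
  S(18) - Q(16) = (18-16) mod 26 = 2 = C
  V(21) - E(4) = (21-4) mod 26 = 17 = R
  N(13) - P(15) = (13-15) mod 26 = 24 = Y
  F(5) - Q(16) = (5-16) mod 26 = 15 = P
  X(23) - E(4) = (23-4) mod 26 = 19 = T
Plaintext: ENCRYPT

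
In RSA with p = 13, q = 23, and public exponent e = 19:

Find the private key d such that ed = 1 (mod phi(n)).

Step 1: n = 13 * 23 = 299.
Step 2: phi(n) = 12 * 22 = 264.
Step 3: Find d such that 19 * d = 1 (mod 264).
Step 4: d = 19^(-1) mod 264 = 139.
Verification: 19 * 139 = 2641 = 10 * 264 + 1.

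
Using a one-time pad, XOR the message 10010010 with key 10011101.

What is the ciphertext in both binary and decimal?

Step 1: Write out the XOR operation bit by bit:
  Message: 10010010
  Key:     10011101
  XOR:     00001111
Step 2: Convert to decimal: 00001111 = 15.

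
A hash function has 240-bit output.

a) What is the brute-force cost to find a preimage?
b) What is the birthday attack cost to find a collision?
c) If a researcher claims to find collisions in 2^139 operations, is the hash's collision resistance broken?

Step 1: Preimage resistance requires brute-force of 2^240 operations.
Step 2: Collision resistance (birthday bound) = 2^(240/2) = 2^120.
Step 3: The claimed attack costs 2^139 operations.
Step 4: Since 2^139 >= 2^120, the claimed attack is no faster than the generic birthday attack, so this does not break collision resistance.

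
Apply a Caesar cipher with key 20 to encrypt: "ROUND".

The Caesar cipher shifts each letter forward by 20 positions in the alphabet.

Step 1: For each letter, shift forward by 20 positions (mod 26).
  R (position 17) -> position (17+20) mod 26 = 11 -> L
  O (position 14) -> position (14+20) mod 26 = 8 -> I
  U (position 20) -> position (20+20) mod 26 = 14 -> O
  N (position 13) -> position (13+20) mod 26 = 7 -> H
  D (position 3) -> position (3+20) mod 26 = 23 -> X
Result: LIOHX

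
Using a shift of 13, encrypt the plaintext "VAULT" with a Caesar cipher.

Step 1: For each letter, shift forward by 13 positions (mod 26).
  V (position 21) -> position (21+13) mod 26 = 8 -> I
  A (position 0) -> position (0+13) mod 26 = 13 -> N
  U (position 20) -> position (20+13) mod 26 = 7 -> H
  L (position 11) -> position (11+13) mod 26 = 24 -> Y
  T (position 19) -> position (19+13) mod 26 = 6 -> G
Result: INHYG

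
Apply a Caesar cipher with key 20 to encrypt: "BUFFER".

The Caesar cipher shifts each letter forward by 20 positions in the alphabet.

Step 1: For each letter, shift forward by 20 positions (mod 26).
  B (position 1) -> position (1+20) mod 26 = 21 -> V
  U (position 20) -> position (20+20) mod 26 = 14 -> O
  F (position 5) -> position (5+20) mod 26 = 25 -> Z
  F (position 5) -> position (5+20) mod 26 = 25 -> Z
  E (position 4) -> position (4+20) mod 26 = 24 -> Y
  R (position 17) -> position (17+20) mod 26 = 11 -> L
Result: VOZZYL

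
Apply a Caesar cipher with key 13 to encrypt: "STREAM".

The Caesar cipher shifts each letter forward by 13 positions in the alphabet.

Step 1: For each letter, shift forward by 13 positions (mod 26).
  S (position 18) -> position (18+13) mod 26 = 5 -> F
  T (position 19) -> position (19+13) mod 26 = 6 -> G
  R (position 17) -> position (17+13) mod 26 = 4 -> E
  E (position 4) -> position (4+13) mod 26 = 17 -> R
  A (position 0) -> position (0+13) mod 26 = 13 -> N
  M (position 12) -> position (12+13) mod 26 = 25 -> Z
Result: FGERNZ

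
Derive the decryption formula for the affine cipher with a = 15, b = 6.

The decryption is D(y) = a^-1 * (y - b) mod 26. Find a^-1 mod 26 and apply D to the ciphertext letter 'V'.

Step 1: Find a^-1, the modular inverse of 15 mod 26.
Step 2: We need 15 * a^-1 = 1 (mod 26).
Step 3: 15 * 7 = 105 = 4 * 26 + 1, so a^-1 = 7.
Step 4: D(y) = 7(y - 6) mod 26.
Step 5: Apply to 'V' (y = 21): D(21) = 7 * (21 - 6) mod 26 = 7 * 15 mod 26 = 1 -> 'B'.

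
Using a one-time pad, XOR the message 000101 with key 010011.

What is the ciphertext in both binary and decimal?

Step 1: Write out the XOR operation bit by bit:
  Message: 000101
  Key:     010011
  XOR:     010110
Step 2: Convert to decimal: 010110 = 22.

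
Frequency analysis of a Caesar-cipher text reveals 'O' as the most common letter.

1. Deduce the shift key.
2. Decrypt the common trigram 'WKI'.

Step 1: In English, 'E' is the most frequent letter (12.7%).
Step 2: The most frequent ciphertext letter is 'O' (position 14).
Step 3: Shift = (14 - 4) mod 26 = 10.
Step 4: Decrypt 'WKI' by shifting back 10:
  W -> M
  K -> A
  I -> Y
Step 5: 'WKI' decrypts to 'MAY'.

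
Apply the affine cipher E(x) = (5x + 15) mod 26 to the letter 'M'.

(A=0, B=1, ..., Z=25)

Step 1: Convert 'M' to number: x = 12.
Step 2: E(12) = (5 * 12 + 15) mod 26 = 75 mod 26 = 23.
Step 3: Convert 23 back to letter: X.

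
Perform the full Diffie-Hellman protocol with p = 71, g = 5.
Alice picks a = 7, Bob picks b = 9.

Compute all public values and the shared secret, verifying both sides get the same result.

Step 1: A = g^a mod p = 5^7 mod 71 = 25.
Step 2: B = g^b mod p = 5^9 mod 71 = 57.
Step 3: Alice computes s = B^a mod p = 57^7 mod 71 = 54.
Step 4: Bob computes s = A^b mod p = 25^9 mod 71 = 54.
Both sides agree: shared secret = 54.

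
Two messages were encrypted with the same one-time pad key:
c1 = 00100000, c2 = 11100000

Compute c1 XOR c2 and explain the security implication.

Step 1: c1 XOR c2 = (m1 XOR k) XOR (m2 XOR k).
Step 2: By XOR associativity/commutativity: = m1 XOR m2 XOR k XOR k = m1 XOR m2.
Step 3: 00100000 XOR 11100000 = 11000000 = 192.
Step 4: The key cancels out! An attacker learns m1 XOR m2 = 192, revealing the relationship between plaintexts.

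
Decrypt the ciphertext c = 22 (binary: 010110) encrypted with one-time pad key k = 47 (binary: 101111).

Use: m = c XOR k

Step 1: XOR ciphertext with key:
  Ciphertext: 010110
  Key:        101111
  XOR:        111001
Step 2: Plaintext = 111001 = 57 in decimal.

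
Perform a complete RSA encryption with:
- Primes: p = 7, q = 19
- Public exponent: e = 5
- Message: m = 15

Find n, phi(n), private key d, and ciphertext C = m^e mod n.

Step 1: n = 7 * 19 = 133.
Step 2: phi(n) = (7-1)(19-1) = 6 * 18 = 108.
Step 3: Find d = 5^(-1) mod 108 = 65.
  Verify: 5 * 65 = 325 = 1 (mod 108).
Step 4: C = 15^5 mod 133 = 78.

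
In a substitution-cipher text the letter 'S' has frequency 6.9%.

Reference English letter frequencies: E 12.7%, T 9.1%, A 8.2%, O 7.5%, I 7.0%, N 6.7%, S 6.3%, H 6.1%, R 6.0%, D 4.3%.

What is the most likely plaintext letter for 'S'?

Step 1: The observed frequency is 6.9%.
Step 2: Compare with English frequencies:
  E: 12.7% (difference: 5.8%)
  T: 9.1% (difference: 2.2%)
  A: 8.2% (difference: 1.3%)
  O: 7.5% (difference: 0.6%)
  I: 7.0% (difference: 0.1%) <-- closest
  N: 6.7% (difference: 0.2%)
  S: 6.3% (difference: 0.6%)
  H: 6.1% (difference: 0.8%)
  R: 6.0% (difference: 0.9%)
  D: 4.3% (difference: 2.6%)
Step 3: 'S' most likely represents 'I' (frequency 7.0%).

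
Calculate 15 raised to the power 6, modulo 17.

Step 1: Compute 15^6 mod 17 step by step, reducing modulo 17 at each step.
  15^1 mod 17 = 15
  15^2 mod 17 = (15 * 15) mod 17 = 4
  15^3 mod 17 = (4 * 15) mod 17 = 9
  15^4 mod 17 = (9 * 15) mod 17 = 16
  15^5 mod 17 = (16 * 15) mod 17 = 2
  15^6 mod 17 = (2 * 15) mod 17 = 13
Step 2: Result = 13.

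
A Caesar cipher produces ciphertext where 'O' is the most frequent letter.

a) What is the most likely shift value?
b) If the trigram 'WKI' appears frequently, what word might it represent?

Step 1: In English, 'E' is the most frequent letter (12.7%).
Step 2: The most frequent ciphertext letter is 'O' (position 14).
Step 3: Shift = (14 - 4) mod 26 = 10.
Step 4: Decrypt 'WKI' by shifting back 10:
  W -> M
  K -> A
  I -> Y
Step 5: 'WKI' decrypts to 'MAY'.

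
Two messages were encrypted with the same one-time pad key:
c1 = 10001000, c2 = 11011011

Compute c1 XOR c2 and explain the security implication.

Step 1: c1 XOR c2 = (m1 XOR k) XOR (m2 XOR k).
Step 2: By XOR associativity/commutativity: = m1 XOR m2 XOR k XOR k = m1 XOR m2.
Step 3: 10001000 XOR 11011011 = 01010011 = 83.
Step 4: The key cancels out! An attacker learns m1 XOR m2 = 83, revealing the relationship between plaintexts.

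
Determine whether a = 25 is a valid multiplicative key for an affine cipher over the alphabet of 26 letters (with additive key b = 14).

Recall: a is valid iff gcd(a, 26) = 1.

Step 1: Compute gcd(25, 26).
Step 2: gcd(25, 26) = 1.
Since gcd = 1, 25 is coprime with 26, so it is a valid key.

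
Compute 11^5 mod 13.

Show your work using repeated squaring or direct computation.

Step 1: Compute 11^5 mod 13 step by step, reducing modulo 13 at each step.
  11^1 mod 13 = 11
  11^2 mod 13 = (11 * 11) mod 13 = 4
  11^3 mod 13 = (4 * 11) mod 13 = 5
  11^4 mod 13 = (5 * 11) mod 13 = 3
  11^5 mod 13 = (3 * 11) mod 13 = 7
Step 2: Result = 7.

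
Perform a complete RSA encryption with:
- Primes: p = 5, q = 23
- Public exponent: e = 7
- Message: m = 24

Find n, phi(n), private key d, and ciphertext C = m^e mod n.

Step 1: n = 5 * 23 = 115.
Step 2: phi(n) = (5-1)(23-1) = 4 * 22 = 88.
Step 3: Find d = 7^(-1) mod 88 = 63.
  Verify: 7 * 63 = 441 = 1 (mod 88).
Step 4: C = 24^7 mod 115 = 24.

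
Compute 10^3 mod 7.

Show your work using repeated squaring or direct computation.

Step 1: Compute 10^3 mod 7 step by step, reducing modulo 7 at each step.
  10^1 mod 7 = 3
  10^2 mod 7 = (3 * 10) mod 7 = 2
  10^3 mod 7 = (2 * 10) mod 7 = 6
Step 2: Result = 6.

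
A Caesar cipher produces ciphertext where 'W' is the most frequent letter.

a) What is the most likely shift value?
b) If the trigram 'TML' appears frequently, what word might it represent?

Step 1: In English, 'E' is the most frequent letter (12.7%).
Step 2: The most frequent ciphertext letter is 'W' (position 22).
Step 3: Shift = (22 - 4) mod 26 = 18.
Step 4: Decrypt 'TML' by shifting back 18:
  T -> B
  M -> U
  L -> T
Step 5: 'TML' decrypts to 'BUT'.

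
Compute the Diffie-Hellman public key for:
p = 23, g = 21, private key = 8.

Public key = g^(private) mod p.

Step 1: A = g^a mod p = 21^8 mod 23.
  21^1 mod 23 = 21
  21^2 mod 23 = (21 * 21) mod 23 = 4
  21^3 mod 23 = (4 * 21) mod 23 = 15
  21^4 mod 23 = (15 * 21) mod 23 = 16
  21^5 mod 23 = (16 * 21) mod 23 = 14
  21^6 mod 23 = (14 * 21) mod 23 = 18
  21^7 mod 23 = (18 * 21) mod 23 = 10
  21^8 mod 23 = (10 * 21) mod 23 = 3
Result: A = 3.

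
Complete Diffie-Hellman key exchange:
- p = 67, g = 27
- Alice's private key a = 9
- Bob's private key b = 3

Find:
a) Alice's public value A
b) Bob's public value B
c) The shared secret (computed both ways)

Step 1: A = g^a mod p = 27^9 mod 67 = 42.
Step 2: B = g^b mod p = 27^3 mod 67 = 52.
Step 3: Alice computes s = B^a mod p = 52^9 mod 67 = 53.
Step 4: Bob computes s = A^b mod p = 42^3 mod 67 = 53.
Both sides agree: shared secret = 53.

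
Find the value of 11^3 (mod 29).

Step 1: Compute 11^3 mod 29 step by step, reducing modulo 29 at each step.
  11^1 mod 29 = 11
  11^2 mod 29 = (11 * 11) mod 29 = 5
  11^3 mod 29 = (5 * 11) mod 29 = 26
Step 2: Result = 26.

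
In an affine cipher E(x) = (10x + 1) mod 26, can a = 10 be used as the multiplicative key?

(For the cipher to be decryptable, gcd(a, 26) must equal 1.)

Step 1: Compute gcd(10, 26).
Step 2: gcd(10, 26) = 2.
Since gcd = 2 != 1, 10 shares a common factor with 26, so it cannot be used.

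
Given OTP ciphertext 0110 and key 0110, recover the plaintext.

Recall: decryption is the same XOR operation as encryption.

Step 1: XOR ciphertext with key:
  Ciphertext: 0110
  Key:        0110
  XOR:        0000
Step 2: Plaintext = 0000 = 0 in decimal.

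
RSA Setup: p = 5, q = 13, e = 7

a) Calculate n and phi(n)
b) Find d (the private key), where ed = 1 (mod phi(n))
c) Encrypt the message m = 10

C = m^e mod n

Step 1: n = 5 * 13 = 65.
Step 2: phi(n) = (5-1)(13-1) = 4 * 12 = 48.
Step 3: Find d = 7^(-1) mod 48 = 7.
  Verify: 7 * 7 = 49 = 1 (mod 48).
Step 4: C = 10^7 mod 65 = 10.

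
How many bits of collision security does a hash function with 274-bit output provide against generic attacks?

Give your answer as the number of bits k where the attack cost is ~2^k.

Step 1: The hash has a 274-bit output.
Step 2: Collision resistance means it should be infeasible to find any x != y with h(x) = h(y).
By the birthday bound, a generic collision search succeeds after about sqrt(2^274) = 2^(274/2) = 2^137 evaluations.
Step 3: Security level = 137 bits.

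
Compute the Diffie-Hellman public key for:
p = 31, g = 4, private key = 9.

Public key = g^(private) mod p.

Step 1: A = g^a mod p = 4^9 mod 31.
  4^1 mod 31 = 4
  4^2 mod 31 = (4 * 4) mod 31 = 16
  4^3 mod 31 = (16 * 4) mod 31 = 2
  4^4 mod 31 = (2 * 4) mod 31 = 8
  4^5 mod 31 = (8 * 4) mod 31 = 1
  4^6 mod 31 = (1 * 4) mod 31 = 4
  4^7 mod 31 = (4 * 4) mod 31 = 16
  4^8 mod 31 = (16 * 4) mod 31 = 2
  4^9 mod 31 = (2 * 4) mod 31 = 8
Result: A = 8.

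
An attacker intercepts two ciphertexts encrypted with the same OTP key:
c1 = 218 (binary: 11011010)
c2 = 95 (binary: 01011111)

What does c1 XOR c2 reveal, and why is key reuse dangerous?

Step 1: c1 XOR c2 = (m1 XOR k) XOR (m2 XOR k).
Step 2: By XOR associativity/commutativity: = m1 XOR m2 XOR k XOR k = m1 XOR m2.
Step 3: 11011010 XOR 01011111 = 10000101 = 133.
Step 4: The key cancels out! An attacker learns m1 XOR m2 = 133, revealing the relationship between plaintexts.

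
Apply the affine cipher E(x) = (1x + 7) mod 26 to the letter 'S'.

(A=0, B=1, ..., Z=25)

Step 1: Convert 'S' to number: x = 18.
Step 2: E(18) = (1 * 18 + 7) mod 26 = 25 mod 26 = 25.
Step 3: Convert 25 back to letter: Z.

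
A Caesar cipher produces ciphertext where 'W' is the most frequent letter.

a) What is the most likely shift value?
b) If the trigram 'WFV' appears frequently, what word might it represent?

Step 1: In English, 'E' is the most frequent letter (12.7%).
Step 2: The most frequent ciphertext letter is 'W' (position 22).
Step 3: Shift = (22 - 4) mod 26 = 18.
Step 4: Decrypt 'WFV' by shifting back 18:
  W -> E
  F -> N
  V -> D
Step 5: 'WFV' decrypts to 'END'.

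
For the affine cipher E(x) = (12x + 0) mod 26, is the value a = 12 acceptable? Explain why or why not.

Step 1: Compute gcd(12, 26).
Step 2: gcd(12, 26) = 2.
Since gcd = 2 != 1, 12 shares a common factor with 26, so it cannot be used.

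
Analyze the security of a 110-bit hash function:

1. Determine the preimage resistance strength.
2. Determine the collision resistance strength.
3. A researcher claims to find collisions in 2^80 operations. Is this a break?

Step 1: Preimage resistance requires brute-force of 2^110 operations.
Step 2: Collision resistance (birthday bound) = 2^(110/2) = 2^55.
Step 3: The claimed attack costs 2^80 operations.
Step 4: Since 2^80 >= 2^55, the claimed attack is no faster than the generic birthday attack, so this does not break collision resistance.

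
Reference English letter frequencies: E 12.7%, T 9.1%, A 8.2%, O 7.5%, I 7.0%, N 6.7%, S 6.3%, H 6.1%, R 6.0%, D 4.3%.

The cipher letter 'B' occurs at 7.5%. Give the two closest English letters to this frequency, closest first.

Step 1: Observed frequency of 'B' is 7.5%.
Step 2: Compute distances to each reference frequency and sort:
  O (7.5%): difference = 0.0% <-- BEST
  I (7.0%): difference = 0.5% <-- RUNNER-UP
  A (8.2%): difference = 0.7%
  N (6.7%): difference = 0.8%
  S (6.3%): difference = 1.2%
Step 3: Most likely is 'O' (7.5%, diff 0.0%); second most likely is 'I' (7.0%, diff 0.5%).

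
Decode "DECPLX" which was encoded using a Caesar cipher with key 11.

Step 1: Reverse the shift by subtracting 11 from each letter position.
  D (position 3) -> position (3-11) mod 26 = 18 -> S
  E (position 4) -> position (4-11) mod 26 = 19 -> T
  C (position 2) -> position (2-11) mod 26 = 17 -> R
  P (position 15) -> position (15-11) mod 26 = 4 -> E
  L (position 11) -> position (11-11) mod 26 = 0 -> A
  X (position 23) -> position (23-11) mod 26 = 12 -> M
Decrypted message: STREAM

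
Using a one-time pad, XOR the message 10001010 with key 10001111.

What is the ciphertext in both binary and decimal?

Step 1: Write out the XOR operation bit by bit:
  Message: 10001010
  Key:     10001111
  XOR:     00000101
Step 2: Convert to decimal: 00000101 = 5.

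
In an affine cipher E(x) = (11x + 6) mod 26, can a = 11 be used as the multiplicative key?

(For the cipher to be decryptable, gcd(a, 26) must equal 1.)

Step 1: Compute gcd(11, 26).
Step 2: gcd(11, 26) = 1.
Since gcd = 1, 11 is coprime with 26, so it is a valid key.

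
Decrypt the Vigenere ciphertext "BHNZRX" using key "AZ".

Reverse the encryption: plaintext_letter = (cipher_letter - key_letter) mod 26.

Step 1: Extend key: AZAZAZ
Step 2: Decrypt each letter (c - k) mod 26:
  B(1) - A(0) = (1-0) mod 26 = 1 = B
  H(7) - Z(25) = (7-25) mod 26 = 8 = I
  N(13) - A(0) = (13-0) mod 26 = 13 = N
  Z(25) - Z(25) = (25-25) mod 26 = 0 = A
  R(17) - A(0) = (17-0) mod 26 = 17 = R
  X(23) - Z(25) = (23-25) mod 26 = 24 = Y
Plaintext: BINARY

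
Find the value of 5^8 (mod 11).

Step 1: Compute 5^8 mod 11 step by step, reducing modulo 11 at each step.
  5^1 mod 11 = 5
  5^2 mod 11 = (5 * 5) mod 11 = 3
  5^3 mod 11 = (3 * 5) mod 11 = 4
  5^4 mod 11 = (4 * 5) mod 11 = 9
  5^5 mod 11 = (9 * 5) mod 11 = 1
  5^6 mod 11 = (1 * 5) mod 11 = 5
  5^7 mod 11 = (5 * 5) mod 11 = 3
  5^8 mod 11 = (3 * 5) mod 11 = 4
Step 2: Result = 4.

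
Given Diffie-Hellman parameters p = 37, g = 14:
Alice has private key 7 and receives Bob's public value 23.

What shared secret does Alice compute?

Step 1: s = B^a mod p = 23^7 mod 37.
  23^1 mod 37 = 23
  23^2 mod 37 = (23 * 23) mod 37 = 11
  23^3 mod 37 = (11 * 23) mod 37 = 31
  23^4 mod 37 = (31 * 23) mod 37 = 10
  23^5 mod 37 = (10 * 23) mod 37 = 8
  23^6 mod 37 = (8 * 23) mod 37 = 36
  23^7 mod 37 = (36 * 23) mod 37 = 14
Result: shared secret = 14.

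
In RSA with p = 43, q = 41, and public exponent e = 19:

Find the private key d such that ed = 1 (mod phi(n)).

Step 1: n = 43 * 41 = 1763.
Step 2: phi(n) = 42 * 40 = 1680.
Step 3: Find d such that 19 * d = 1 (mod 1680).
Step 4: d = 19^(-1) mod 1680 = 619.
Verification: 19 * 619 = 11761 = 7 * 1680 + 1.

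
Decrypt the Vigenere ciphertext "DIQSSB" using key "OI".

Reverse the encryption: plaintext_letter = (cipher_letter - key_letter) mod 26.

Step 1: Extend key: OIOIOI
Step 2: Decrypt each letter (c - k) mod 26:
  D(3) - O(14) = (3-14) mod 26 = 15 = P
  I(8) - I(8) = (8-8) mod 26 = 0 = A
  Q(16) - O(14) = (16-14) mod 26 = 2 = C
  S(18) - I(8) = (18-8) mod 26 = 10 = K
  S(18) - O(14) = (18-14) mod 26 = 4 = E
  B(1) - I(8) = (1-8) mod 26 = 19 = T
Plaintext: PACKET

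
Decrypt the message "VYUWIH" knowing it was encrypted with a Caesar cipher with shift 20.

Step 1: Reverse the shift by subtracting 20 from each letter position.
  V (position 21) -> position (21-20) mod 26 = 1 -> B
  Y (position 24) -> position (24-20) mod 26 = 4 -> E
  U (position 20) -> position (20-20) mod 26 = 0 -> A
  W (position 22) -> position (22-20) mod 26 = 2 -> C
  I (position 8) -> position (8-20) mod 26 = 14 -> O
  H (position 7) -> position (7-20) mod 26 = 13 -> N
Decrypted message: BEACON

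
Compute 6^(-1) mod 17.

Step 1: We need x such that 6 * x = 1 (mod 17).
Step 2: Using the extended Euclidean algorithm or trial:
  6 * 3 = 18 = 1 * 17 + 1.
Step 3: Since 18 mod 17 = 1, the inverse is x = 3.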